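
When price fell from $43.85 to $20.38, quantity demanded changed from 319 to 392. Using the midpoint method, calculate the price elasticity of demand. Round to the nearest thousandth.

%Δq = (392 − 319)/[(319 + 392)/2] = 73/355.5 ≈ 0.2053.
%Δp = (20.38 − 43.85)/[(43.85 + 20.38)/2] = -23.47/32.115 ≈ -0.7308.
Arc elasticity E = %Δq/%Δp ≈ 0.2053/-0.7308 ≈ -0.281.
|E| < 1: demand is inelastic over this range.

-0.281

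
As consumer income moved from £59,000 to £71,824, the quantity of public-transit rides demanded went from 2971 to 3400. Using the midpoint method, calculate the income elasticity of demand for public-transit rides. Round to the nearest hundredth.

0.69

%ΔQ = (3400 − 2971)/[(2971+3400)/2] = 429/3185.5 ≈ 0.1347.
%ΔM = (71,824 − 59,000)/[(59,000+71,824)/2] = 12824/65412 ≈ 0.1960.
E_I = %ΔQ/%ΔM ≈ 0.69.
E_I ∈ (0,1): normal good (necessity).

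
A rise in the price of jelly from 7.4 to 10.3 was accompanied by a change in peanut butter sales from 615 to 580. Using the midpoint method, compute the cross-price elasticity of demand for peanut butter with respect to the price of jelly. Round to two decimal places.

-0.18

%ΔQ_x = (580 − 615)/[(615+580)/2] = -35/597.5 ≈ -0.0586.
%ΔP_y = (10.3 − 7.4)/[(7.4+10.3)/2] ≈ 0.3277.
E_xy = -0.0586/0.3277 ≈ -0.18.
E_xy < 0, so peanut butter and jelly are complements.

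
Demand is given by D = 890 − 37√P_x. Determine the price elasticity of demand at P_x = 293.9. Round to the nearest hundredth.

-1.24

At P_x = 293.9, D = 255.6901.
dD/dP_x = −37/(2√P_x) = −37/(2·17.1435).
Point elasticity E = (dD/dP_x)·(P_x/D) = -1.0791 × 293.9/255.6901 ≈ -1.24.
|E| > 1, so demand is elastic at this price.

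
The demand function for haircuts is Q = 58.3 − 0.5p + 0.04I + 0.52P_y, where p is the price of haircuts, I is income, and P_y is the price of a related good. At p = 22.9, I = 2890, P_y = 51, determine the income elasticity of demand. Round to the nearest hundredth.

Substituting, Q = 58.3 − 0.5(22.9) + 0.04(2890) + 0.52(51) = 58.3 − 11.45 + 115.6 + 26.52 = 188.97.
∂Q/∂I = +0.04, so E_I = 0.04·(2890/188.97) ≈ 0.61.
E_I ∈ (0,1): normal good (necessity).

0.61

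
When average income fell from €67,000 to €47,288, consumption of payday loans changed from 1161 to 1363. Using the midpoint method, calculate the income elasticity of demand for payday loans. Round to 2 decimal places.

%ΔQ = (1363 − 1161)/[(1161+1363)/2] = 202/1262 ≈ 0.1601.
%ΔI = (47,288 − 67,000)/[(67,000+47,288)/2] = -19712/57144 ≈ -0.3450.
E_I = %ΔQ/%ΔI ≈ -0.46.
E_I < 0: inferior good.

-0.46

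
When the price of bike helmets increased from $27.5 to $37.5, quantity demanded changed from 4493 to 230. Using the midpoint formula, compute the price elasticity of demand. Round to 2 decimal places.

-5.87

%Δq = (230 − 4493)/[(4493 + 230)/2] = -4263/2361.5 ≈ -1.8052.
%ΔP = (37.5 − 27.5)/[(27.5 + 37.5)/2] = 10/32.5 ≈ 0.3077.
Arc elasticity E = %Δq/%ΔP ≈ -1.8052/0.3077 ≈ -5.87.
|E| > 1: demand is elastic over this range.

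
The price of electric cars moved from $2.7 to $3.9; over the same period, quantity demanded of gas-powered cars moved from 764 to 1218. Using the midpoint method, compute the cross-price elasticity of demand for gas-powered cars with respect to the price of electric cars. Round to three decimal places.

1.260

%ΔQ_x = (1218 − 764)/[(764+1218)/2] = 454/991 ≈ 0.4581.
%ΔP_y = (3.9 − 2.7)/[(2.7+3.9)/2] ≈ 0.3636.
E_xy = 0.4581/0.3636 ≈ 1.260.
E_xy > 0, so gas-powered cars and electric cars are substitutes.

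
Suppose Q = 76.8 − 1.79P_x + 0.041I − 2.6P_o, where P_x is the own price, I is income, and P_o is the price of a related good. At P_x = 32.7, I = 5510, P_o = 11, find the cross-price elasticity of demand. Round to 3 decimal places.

-0.133

Substituting, Q = 76.8 − 1.79(32.7) + 0.041(5510) − 2.6(11) = 76.8 − 58.533 + 225.91 − 28.6 = 215.577.
∂Q/∂P_o = −2.6, so E_xy = -2.6·(11/215.577) ≈ -0.133.
E_xy < 0: the goods are complements.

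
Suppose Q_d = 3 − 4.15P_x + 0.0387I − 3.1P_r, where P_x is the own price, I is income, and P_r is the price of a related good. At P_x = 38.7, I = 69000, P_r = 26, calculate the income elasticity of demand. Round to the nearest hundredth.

1.10

At the given point, Q_d = 3 − 4.15(38.7) + 0.0387(69000) − 3.1(26) = 3 − 160.605 + 2670.3 − 80.6 = 2432.095.
∂Q_d/∂I = +0.0387, so E_I = 0.0387·(69000/2432.095) ≈ 1.10.
E_I > 1: normal good (luxury).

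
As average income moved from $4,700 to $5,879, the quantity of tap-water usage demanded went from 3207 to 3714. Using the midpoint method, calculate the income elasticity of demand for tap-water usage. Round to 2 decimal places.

%ΔQ = (3714 − 3207)/[(3207+3714)/2] = 507/3460.5 ≈ 0.1465.
%ΔM = (5,879 − 4,700)/[(4,700+5,879)/2] = 1179/5289.5 ≈ 0.2229.
E_I = %ΔQ/%ΔM ≈ 0.66.
E_I ∈ (0,1): normal good (necessity).

0.66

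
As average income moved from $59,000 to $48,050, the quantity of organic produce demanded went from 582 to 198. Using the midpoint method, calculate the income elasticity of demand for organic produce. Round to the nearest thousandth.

%ΔQ = (198 − 582)/[(582+198)/2] = -384/390 ≈ -0.9846.
%ΔI = (48,050 − 59,000)/[(59,000+48,050)/2] = -10950/53525 ≈ -0.2046.
E_I = %ΔQ/%ΔI ≈ 4.813.
E_I > 1: normal good (luxury).

4.813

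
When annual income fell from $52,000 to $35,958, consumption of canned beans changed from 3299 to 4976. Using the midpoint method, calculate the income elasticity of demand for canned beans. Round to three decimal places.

-1.111

%ΔQ = (4976 − 3299)/[(3299+4976)/2] = 1677/4137.5 ≈ 0.4053.
%ΔI = (35,958 − 52,000)/[(52,000+35,958)/2] = -16042/43979 ≈ -0.3648.
E_I = %ΔQ/%ΔI ≈ -1.111.
E_I < 0: inferior good.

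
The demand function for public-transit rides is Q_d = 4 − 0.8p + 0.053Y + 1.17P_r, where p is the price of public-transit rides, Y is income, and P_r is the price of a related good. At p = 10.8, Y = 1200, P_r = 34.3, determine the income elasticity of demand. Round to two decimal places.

0.64

At the given point, Q_d = 4 − 0.8(10.8) + 0.053(1200) + 1.17(34.3) = 4 − 8.64 + 63.6 + 40.131 = 99.091.
∂Q_d/∂Y = +0.053, so E_I = 0.053·(1200/99.091) ≈ 0.64.
E_I ∈ (0,1): normal good (necessity).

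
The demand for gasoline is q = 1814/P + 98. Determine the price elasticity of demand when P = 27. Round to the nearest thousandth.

-0.407

At P = 27, q = 165.1852.
dq/dP = −1814/P² = −2.4883.
Point elasticity E = (dq/dP)·(P/q) = -2.4883 × 27/165.1852 ≈ -0.407.
|E| < 1, so demand is inelastic at this price.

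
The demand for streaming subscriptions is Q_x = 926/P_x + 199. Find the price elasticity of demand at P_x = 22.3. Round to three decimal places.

-0.173

At P_x = 22.3, Q_x = 240.5247.
dQ_x/dP_x = −926/P_x² = −1.8621.
Point elasticity E = (dQ_x/dP_x)·(P_x/Q_x) = -1.8621 × 22.3/240.5247 ≈ -0.173.
|E| < 1, so demand is inelastic at this price.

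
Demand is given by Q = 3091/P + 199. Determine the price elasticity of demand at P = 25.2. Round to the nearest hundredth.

At P = 25.2, Q = 321.6587.
dQ/dP = −3091/P² = −4.8674.
Point elasticity E = (dQ/dP)·(P/Q) = -4.8674 × 25.2/321.6587 ≈ -0.38.
|E| < 1, so demand is inelastic at this price.

-0.38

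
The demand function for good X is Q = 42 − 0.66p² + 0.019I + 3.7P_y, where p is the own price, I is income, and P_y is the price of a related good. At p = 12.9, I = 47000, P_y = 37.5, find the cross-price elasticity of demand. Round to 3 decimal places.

0.144

Evaluating quantity at (p, I, P_y) gives Q = 42 − 0.66(12.9)² + 0.019(47000) + 3.7(37.5) = 42 − 109.8306 + 893 + 138.75 = 963.9194.
∂Q/∂P_y = +3.7, so E_xy = 3.7·(37.5/963.9194) ≈ 0.144.
E_xy > 0: the goods are substitutes.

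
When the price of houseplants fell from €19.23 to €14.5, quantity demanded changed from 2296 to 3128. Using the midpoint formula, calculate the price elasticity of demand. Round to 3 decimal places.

%Δq = (3128 − 2296)/[(2296 + 3128)/2] = 832/2712 ≈ 0.3068.
%ΔP = (14.5 − 19.23)/[(19.23 + 14.5)/2] = -4.73/16.865 ≈ -0.2805.
Arc elasticity E = %Δq/%ΔP ≈ 0.3068/-0.2805 ≈ -1.094.
|E| > 1: demand is elastic over this range.

-1.094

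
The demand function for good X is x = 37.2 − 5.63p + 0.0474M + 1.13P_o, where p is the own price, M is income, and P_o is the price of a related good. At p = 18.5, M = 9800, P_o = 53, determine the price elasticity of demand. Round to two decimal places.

-0.23

At the given point, x = 37.2 − 5.63(18.5) + 0.0474(9800) + 1.13(53) = 37.2 − 104.155 + 464.52 + 59.89 = 457.455.
∂x/∂p = −5.63, so E_p = (−5.63)·(18.5/457.455) ≈ -0.23.
|E_p| < 1: demand is inelastic.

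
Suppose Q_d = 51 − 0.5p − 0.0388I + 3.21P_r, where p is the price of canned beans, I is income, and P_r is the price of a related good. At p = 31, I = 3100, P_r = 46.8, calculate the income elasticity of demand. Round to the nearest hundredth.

-1.84

Evaluating quantity at (p, I, P_r) gives Q_d = 51 − 0.5(31) − 0.0388(3100) + 3.21(46.8) = 51 − 15.5 − 120.28 + 150.228 = 65.448.
∂Q_d/∂I = −0.0388, so E_I = -0.0388·(3100/65.448) ≈ -1.84.
E_I < 0: inferior good.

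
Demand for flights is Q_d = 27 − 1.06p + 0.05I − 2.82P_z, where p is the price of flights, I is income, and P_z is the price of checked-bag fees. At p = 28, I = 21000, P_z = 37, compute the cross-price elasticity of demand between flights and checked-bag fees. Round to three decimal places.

Q_d = 27 − 1.06(28) + 0.05(21000) − 2.82(37) = 27 − 29.68 + 1050 − 104.34 = 942.98.
∂Q_d/∂P_z = −2.82, so E_xy = -2.82·(37/942.98) ≈ -0.111.
E_xy < 0: the goods are complements.

-0.111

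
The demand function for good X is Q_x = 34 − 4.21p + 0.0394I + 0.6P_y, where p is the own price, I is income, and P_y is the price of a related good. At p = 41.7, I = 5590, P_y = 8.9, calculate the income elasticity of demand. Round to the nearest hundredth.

Substituting, Q_x = 34 − 4.21(41.7) + 0.0394(5590) + 0.6(8.9) = 34 − 175.557 + 220.246 + 5.34 = 84.029.
∂Q_x/∂I = +0.0394, so E_I = 0.0394·(5590/84.029) ≈ 2.62.
E_I > 1: normal good (luxury).

2.62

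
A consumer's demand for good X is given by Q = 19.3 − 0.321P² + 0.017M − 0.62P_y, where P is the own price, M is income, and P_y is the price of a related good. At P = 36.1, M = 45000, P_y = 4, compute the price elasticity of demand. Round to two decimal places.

First evaluate Q: 19.3 − 0.321(36.1)² + 0.017(45000) − 0.62(4) = 19.3 − 418.3304 + 765 − 2.48 = 363.4896.
∂Q/∂P = −2·0.321·P = -23.1762, so E_p = -23.1762·(36.1/363.4896) ≈ -2.30.
|E_p| > 1: demand is elastic.

-2.30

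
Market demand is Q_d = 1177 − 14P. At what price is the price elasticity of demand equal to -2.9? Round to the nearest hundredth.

Set −bP/(a − bP) = −2.9 ⇒ bP = 2.9(a − bP) ⇒ bP(1+2.9) = 2.9·a.
P = 2.9·1177/(14·3.9) ≈ 62.51.

62.51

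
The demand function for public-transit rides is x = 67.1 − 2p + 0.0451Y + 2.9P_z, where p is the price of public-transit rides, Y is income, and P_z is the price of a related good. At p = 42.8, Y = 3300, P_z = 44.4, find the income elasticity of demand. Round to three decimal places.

0.574

At the given point, x = 67.1 − 2(42.8) + 0.0451(3300) + 2.9(44.4) = 67.1 − 85.6 + 148.83 + 128.76 = 259.09.
∂x/∂Y = +0.0451, so E_I = 0.0451·(3300/259.09) ≈ 0.574.
E_I ∈ (0,1): normal good (necessity).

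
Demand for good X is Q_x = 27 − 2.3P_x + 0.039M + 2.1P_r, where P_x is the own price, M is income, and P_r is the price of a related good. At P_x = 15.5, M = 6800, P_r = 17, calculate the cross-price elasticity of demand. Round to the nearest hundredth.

Evaluating quantity at (P_x, M, P_r) gives Q_x = 27 − 2.3(15.5) + 0.039(6800) + 2.1(17) = 27 − 35.65 + 265.2 + 35.7 = 292.25.
∂Q_x/∂P_r = +2.1, so E_xy = 2.1·(17/292.25) ≈ 0.12.
E_xy > 0: the goods are substitutes.

0.12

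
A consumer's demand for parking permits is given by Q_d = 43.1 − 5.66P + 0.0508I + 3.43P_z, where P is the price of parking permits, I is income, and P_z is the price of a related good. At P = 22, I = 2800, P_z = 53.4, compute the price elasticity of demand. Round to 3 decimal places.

Q_d = 43.1 − 5.66(22) + 0.0508(2800) + 3.43(53.4) = 43.1 − 124.52 + 142.24 + 183.162 = 243.982.
∂Q_d/∂P = −5.66, so E_p = (−5.66)·(22/243.982) ≈ -0.510.
|E_p| < 1: demand is inelastic.

-0.510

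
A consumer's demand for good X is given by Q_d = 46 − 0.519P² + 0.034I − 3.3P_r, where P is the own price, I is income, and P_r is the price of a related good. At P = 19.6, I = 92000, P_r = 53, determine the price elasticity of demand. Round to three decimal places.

Evaluating quantity at (P, I, P_r) gives Q_d = 46 − 0.519(19.6)² + 0.034(92000) − 3.3(53) = 46 − 199.379 + 3128 − 174.9 = 2799.721.
∂Q_d/∂P = −2·0.519·P = -20.3448, so E_p = -20.3448·(19.6/2799.721) ≈ -0.142.
|E_p| < 1: demand is inelastic.

-0.142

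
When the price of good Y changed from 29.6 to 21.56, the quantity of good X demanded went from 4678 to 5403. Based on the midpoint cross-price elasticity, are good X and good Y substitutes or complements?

complements

%ΔQ_x = (5403 − 4678)/[(4678+5403)/2] = 725/5040.5 ≈ 0.1438.
%ΔP_y = (21.56 − 29.6)/[(29.6+21.56)/2] ≈ -0.3143.
E_xy = 0.1438/-0.3143 ≈ -0.458.
E_xy < 0, so the goods are complements.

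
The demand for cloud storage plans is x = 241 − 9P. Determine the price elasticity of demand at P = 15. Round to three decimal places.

-1.274

At P = 15, x = 106.
dx/dP = −9.
Point elasticity E = (dx/dP)·(P/x) = -9 × 15/106 ≈ -1.274.
|E| > 1, so demand is elastic at this price.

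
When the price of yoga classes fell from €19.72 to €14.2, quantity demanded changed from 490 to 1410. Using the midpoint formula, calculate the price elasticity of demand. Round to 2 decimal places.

-2.98

%ΔQ = (1410 − 490)/[(490 + 1410)/2] = 920/950 ≈ 0.9684.
%ΔP = (14.2 − 19.72)/[(19.72 + 14.2)/2] = -5.52/16.96 ≈ -0.3255.
Arc elasticity E = %ΔQ/%ΔP ≈ 0.9684/-0.3255 ≈ -2.98.
|E| > 1: demand is elastic over this range.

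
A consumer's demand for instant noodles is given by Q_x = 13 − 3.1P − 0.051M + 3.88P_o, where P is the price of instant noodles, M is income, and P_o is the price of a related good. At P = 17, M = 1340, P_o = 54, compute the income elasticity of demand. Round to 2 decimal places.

Evaluating quantity at (P, M, P_o) gives Q_x = 13 − 3.1(17) − 0.051(1340) + 3.88(54) = 13 − 52.7 − 68.34 + 209.52 = 101.48.
∂Q_x/∂M = −0.051, so E_I = -0.051·(1340/101.48) ≈ -0.67.
E_I < 0: inferior good.

-0.67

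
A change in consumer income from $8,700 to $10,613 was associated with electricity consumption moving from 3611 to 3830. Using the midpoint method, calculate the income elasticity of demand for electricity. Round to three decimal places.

0.297

%ΔQ = (3830 − 3611)/[(3611+3830)/2] = 219/3720.5 ≈ 0.0589.
%ΔI = (10,613 − 8,700)/[(8,700+10,613)/2] = 1913/9656.5 ≈ 0.1981.
E_I = %ΔQ/%ΔI ≈ 0.297.
E_I ∈ (0,1): normal good (necessity).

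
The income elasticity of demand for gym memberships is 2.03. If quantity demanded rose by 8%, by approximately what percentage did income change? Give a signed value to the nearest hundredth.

3.94

%ΔQ ≈ E × %ΔI ⇒ %ΔI = %ΔQ / E = (8%)/(2.03) ≈ 3.94%.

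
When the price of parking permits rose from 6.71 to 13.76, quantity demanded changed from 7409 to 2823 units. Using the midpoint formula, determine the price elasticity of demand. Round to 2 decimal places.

%Δq = (2823 − 7409)/[(7409 + 2823)/2] = -4586/5116 ≈ -0.8964.
%ΔP = (13.76 − 6.71)/[(6.71 + 13.76)/2] = 7.05/10.235 ≈ 0.6888.
Arc elasticity E = %Δq/%ΔP ≈ -0.8964/0.6888 ≈ -1.30.
|E| > 1: demand is elastic over this range.

-1.30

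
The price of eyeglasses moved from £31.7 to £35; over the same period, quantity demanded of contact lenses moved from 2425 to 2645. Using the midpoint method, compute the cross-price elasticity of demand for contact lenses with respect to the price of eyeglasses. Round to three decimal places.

%ΔQ_x = (2645 − 2425)/[(2425+2645)/2] = 220/2535 ≈ 0.0868.
%ΔP_y = (35 − 31.7)/[(31.7+35)/2] ≈ 0.0990.
E_xy = 0.0868/0.0990 ≈ 0.877.
E_xy > 0, so contact lenses and eyeglasses are substitutes.

0.877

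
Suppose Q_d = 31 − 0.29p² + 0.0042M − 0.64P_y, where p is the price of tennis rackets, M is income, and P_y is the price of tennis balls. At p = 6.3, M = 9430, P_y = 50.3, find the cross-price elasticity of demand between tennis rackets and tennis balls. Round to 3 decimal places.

Evaluating quantity at (p, M, P_y) gives Q_d = 31 − 0.29(6.3)² + 0.0042(9430) − 0.64(50.3) = 31 − 11.5101 + 39.606 − 32.192 = 26.9039.
∂Q_d/∂P_y = −0.64, so E_xy = -0.64·(50.3/26.9039) ≈ -1.197.
E_xy < 0: the goods are complements.

-1.197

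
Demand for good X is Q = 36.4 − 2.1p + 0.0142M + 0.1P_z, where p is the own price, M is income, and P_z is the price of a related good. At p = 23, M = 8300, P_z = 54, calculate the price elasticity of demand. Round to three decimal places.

-0.434

Substituting, Q = 36.4 − 2.1(23) + 0.0142(8300) + 0.1(54) = 36.4 − 48.3 + 117.86 + 5.4 = 111.36.
∂Q/∂p = −2.1, so E_p = (−2.1)·(23/111.36) ≈ -0.434.
|E_p| < 1: demand is inelastic.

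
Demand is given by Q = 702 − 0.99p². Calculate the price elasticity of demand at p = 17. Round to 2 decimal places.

At p = 17, Q = 415.89.
dQ/dp = −2·0.99·p = −33.66.
Point elasticity E = (dQ/dp)·(p/Q) = -33.66 × 17/415.89 ≈ -1.38.
|E| > 1, so demand is elastic at this price.

-1.38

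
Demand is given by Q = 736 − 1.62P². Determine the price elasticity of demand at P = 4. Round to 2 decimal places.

-0.07

At P = 4, Q = 710.08.
dQ/dP = −2·1.62·P = −12.96.
Point elasticity E = (dQ/dP)·(P/Q) = -12.96 × 4/710.08 ≈ -0.07.
|E| < 1, so demand is inelastic at this price.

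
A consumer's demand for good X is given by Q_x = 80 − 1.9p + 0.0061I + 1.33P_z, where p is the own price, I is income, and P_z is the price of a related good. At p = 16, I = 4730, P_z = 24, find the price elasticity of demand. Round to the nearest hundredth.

-0.28

Substituting, Q_x = 80 − 1.9(16) + 0.0061(4730) + 1.33(24) = 80 − 30.4 + 28.853 + 31.92 = 110.373.
∂Q_x/∂p = −1.9, so E_p = (−1.9)·(16/110.373) ≈ -0.28.
|E_p| < 1: demand is inelastic.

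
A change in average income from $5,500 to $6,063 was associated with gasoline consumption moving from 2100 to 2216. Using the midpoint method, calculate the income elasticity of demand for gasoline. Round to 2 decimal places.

%ΔQ = (2216 − 2100)/[(2100+2216)/2] = 116/2158 ≈ 0.0538.
%ΔI = (6,063 − 5,500)/[(5,500+6,063)/2] = 563/5781.5 ≈ 0.0974.
E_I = %ΔQ/%ΔI ≈ 0.55.
E_I ∈ (0,1): normal good (necessity).

0.55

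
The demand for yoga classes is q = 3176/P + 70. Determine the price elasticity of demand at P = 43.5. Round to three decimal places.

-0.511

At P = 43.5, q = 143.0115.
dq/dP = −3176/P² = −1.6784.
Point elasticity E = (dq/dP)·(P/q) = -1.6784 × 43.5/143.0115 ≈ -0.511.
|E| < 1, so demand is inelastic at this price.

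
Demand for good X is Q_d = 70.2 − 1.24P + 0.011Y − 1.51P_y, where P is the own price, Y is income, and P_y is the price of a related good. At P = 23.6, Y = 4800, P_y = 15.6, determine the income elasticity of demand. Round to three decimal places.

Q_d = 70.2 − 1.24(23.6) + 0.011(4800) − 1.51(15.6) = 70.2 − 29.264 + 52.8 − 23.556 = 70.18.
∂Q_d/∂Y = +0.011, so E_I = 0.011·(4800/70.18) ≈ 0.752.
E_I ∈ (0,1): normal good (necessity).

0.752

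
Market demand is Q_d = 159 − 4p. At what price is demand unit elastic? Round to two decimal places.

19.88

For linear demand Q_d = a − bp, E = −bp/(a − bp). |E| = 1 ⇒ bp = a − bp ⇒ p = a/(2b).
p = 159/(2·4) ≈ 19.88.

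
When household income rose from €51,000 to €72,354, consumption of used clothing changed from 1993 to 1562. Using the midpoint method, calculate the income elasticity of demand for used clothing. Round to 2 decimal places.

-0.70

%ΔQ = (1562 − 1993)/[(1993+1562)/2] = -431/1777.5 ≈ -0.2425.
%ΔI = (72,354 − 51,000)/[(51,000+72,354)/2] = 21354/61677 ≈ 0.3462.
E_I = %ΔQ/%ΔI ≈ -0.70.
E_I < 0: inferior good.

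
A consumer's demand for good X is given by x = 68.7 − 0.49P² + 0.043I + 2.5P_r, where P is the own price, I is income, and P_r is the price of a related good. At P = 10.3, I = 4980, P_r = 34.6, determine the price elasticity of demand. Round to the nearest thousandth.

-0.328

First evaluate x: 68.7 − 0.49(10.3)² + 0.043(4980) + 2.5(34.6) = 68.7 − 51.9841 + 214.14 + 86.5 = 317.3559.
∂x/∂P = −2·0.49·P = -10.094, so E_p = -10.094·(10.3/317.3559) ≈ -0.328.
|E_p| < 1: demand is inelastic.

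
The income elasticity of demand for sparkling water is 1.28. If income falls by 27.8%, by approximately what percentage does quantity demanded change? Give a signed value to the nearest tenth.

%ΔQ ≈ E × %ΔI = (1.28) × (-27.8%) ≈ -35.6%.

-35.6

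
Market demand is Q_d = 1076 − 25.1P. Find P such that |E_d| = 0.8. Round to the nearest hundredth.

Set −bP/(a − bP) = −0.8 ⇒ bP = 0.8(a − bP) ⇒ bP(1+0.8) = 0.8·a.
P = 0.8·1076/(25.1·1.8) ≈ 19.05.

19.05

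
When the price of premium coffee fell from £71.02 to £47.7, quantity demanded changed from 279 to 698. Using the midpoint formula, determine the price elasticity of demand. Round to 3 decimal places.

-2.183

%ΔQ = (698 − 279)/[(279 + 698)/2] = 419/488.5 ≈ 0.8577.
%ΔP = (47.7 − 71.02)/[(71.02 + 47.7)/2] = -23.32/59.36 ≈ -0.3929.
Arc elasticity E = %ΔQ/%ΔP ≈ 0.8577/-0.3929 ≈ -2.183.
|E| > 1: demand is elastic over this range.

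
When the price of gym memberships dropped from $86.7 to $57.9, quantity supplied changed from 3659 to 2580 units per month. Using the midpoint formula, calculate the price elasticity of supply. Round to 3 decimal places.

0.868

%Δq = (2580 − 3659)/[(3659 + 2580)/2] = -1079/3119.5 ≈ -0.3459.
%ΔP = (57.9 − 86.7)/[(86.7 + 57.9)/2] = -28.8/72.3 ≈ -0.3983.
Arc elasticity E = %Δq/%ΔP ≈ -0.3459/-0.3983 ≈ 0.868.
|E| < 1: supply is inelastic over this range.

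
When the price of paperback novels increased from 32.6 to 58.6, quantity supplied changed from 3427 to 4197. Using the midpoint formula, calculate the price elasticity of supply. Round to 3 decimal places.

%Δq = (4197 − 3427)/[(3427 + 4197)/2] = 770/3812 ≈ 0.2020.
%Δp = (58.6 − 32.6)/[(32.6 + 58.6)/2] = 26/45.6 ≈ 0.5702.
Arc elasticity E = %Δq/%Δp ≈ 0.2020/0.5702 ≈ 0.354.
|E| < 1: supply is inelastic over this range.

0.354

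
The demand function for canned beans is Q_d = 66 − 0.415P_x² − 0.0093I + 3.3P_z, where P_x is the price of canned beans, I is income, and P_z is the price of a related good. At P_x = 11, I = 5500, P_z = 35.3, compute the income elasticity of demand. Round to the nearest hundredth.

Q_d = 66 − 0.415(11)² − 0.0093(5500) + 3.3(35.3) = 66 − 50.215 − 51.15 + 116.49 = 81.125.
∂Q_d/∂I = −0.0093, so E_I = -0.0093·(5500/81.125) ≈ -0.63.
E_I < 0: inferior good.

-0.63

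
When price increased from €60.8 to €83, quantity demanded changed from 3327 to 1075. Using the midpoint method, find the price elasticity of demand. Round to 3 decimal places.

-3.314

%ΔQ = (1075 − 3327)/[(3327 + 1075)/2] = -2252/2201 ≈ -1.0232.
%ΔP = (83 − 60.8)/[(60.8 + 83)/2] = 22.2/71.9 ≈ 0.3088.
Arc elasticity E = %ΔQ/%ΔP ≈ -1.0232/0.3088 ≈ -3.314.
|E| > 1: demand is elastic over this range.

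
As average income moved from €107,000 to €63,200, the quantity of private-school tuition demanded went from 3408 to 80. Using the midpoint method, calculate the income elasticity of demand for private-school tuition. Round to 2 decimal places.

3.71

%ΔQ = (80 − 3408)/[(3408+80)/2] = -3328/1744 ≈ -1.9083.
%ΔM = (63,200 − 107,000)/[(107,000+63,200)/2] = -43800/85100 ≈ -0.5147.
E_I = %ΔQ/%ΔM ≈ 3.71.
E_I > 1: normal good (luxury).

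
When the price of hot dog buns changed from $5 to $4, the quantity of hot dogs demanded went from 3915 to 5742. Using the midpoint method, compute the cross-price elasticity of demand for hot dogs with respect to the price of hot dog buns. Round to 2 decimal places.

%ΔQ_x = (5742 − 3915)/[(3915+5742)/2] = 1827/4828.5 ≈ 0.3784.
%ΔP_y = (4 − 5)/[(5+4)/2] ≈ -0.2222.
E_xy = 0.3784/-0.2222 ≈ -1.70.
E_xy < 0, so hot dogs and hot dog buns are complements.

-1.70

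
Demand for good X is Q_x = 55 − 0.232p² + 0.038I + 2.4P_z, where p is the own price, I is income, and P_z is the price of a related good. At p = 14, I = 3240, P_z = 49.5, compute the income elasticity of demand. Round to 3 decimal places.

At the given point, Q_x = 55 − 0.232(14)² + 0.038(3240) + 2.4(49.5) = 55 − 45.472 + 123.12 + 118.8 = 251.448.
∂Q_x/∂I = +0.038, so E_I = 0.038·(3240/251.448) ≈ 0.490.
E_I ∈ (0,1): normal good (necessity).

0.490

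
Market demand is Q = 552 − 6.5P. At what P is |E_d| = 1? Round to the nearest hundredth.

For linear demand Q = a − bP, E = −bP/(a − bP). |E| = 1 ⇒ bP = a − bP ⇒ P = a/(2b).
P = 552/(2·6.5) ≈ 42.46.

42.46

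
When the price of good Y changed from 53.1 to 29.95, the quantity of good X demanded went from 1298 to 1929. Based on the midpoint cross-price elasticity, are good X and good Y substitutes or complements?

%ΔQ_x = (1929 − 1298)/[(1298+1929)/2] = 631/1613.5 ≈ 0.3911.
%ΔP_y = (29.95 − 53.1)/[(53.1+29.95)/2] ≈ -0.5575.
E_xy = 0.3911/-0.5575 ≈ -0.701.
E_xy < 0, so the goods are complements.

complements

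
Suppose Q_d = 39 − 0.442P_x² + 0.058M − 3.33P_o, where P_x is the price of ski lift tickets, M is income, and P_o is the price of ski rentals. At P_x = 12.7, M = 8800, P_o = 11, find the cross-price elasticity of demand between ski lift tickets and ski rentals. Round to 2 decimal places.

-0.08

Substituting, Q_d = 39 − 0.442(12.7)² + 0.058(8800) − 3.33(11) = 39 − 71.2902 + 510.4 − 36.63 = 441.4798.
∂Q_d/∂P_o = −3.33, so E_xy = -3.33·(11/441.4798) ≈ -0.08.
E_xy < 0: the goods are complements.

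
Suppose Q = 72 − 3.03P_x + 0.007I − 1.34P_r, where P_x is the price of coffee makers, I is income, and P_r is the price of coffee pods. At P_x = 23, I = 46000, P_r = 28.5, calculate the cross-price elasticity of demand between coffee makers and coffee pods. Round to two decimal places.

-0.13

Substituting, Q = 72 − 3.03(23) + 0.007(46000) − 1.34(28.5) = 72 − 69.69 + 322 − 38.19 = 286.12.
∂Q/∂P_r = −1.34, so E_xy = -1.34·(28.5/286.12) ≈ -0.13.
E_xy < 0: the goods are complements.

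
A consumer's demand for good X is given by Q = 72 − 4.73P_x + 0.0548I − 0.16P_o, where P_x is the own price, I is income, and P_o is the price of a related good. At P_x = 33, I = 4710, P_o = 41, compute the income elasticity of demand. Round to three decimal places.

1.541

Substituting, Q = 72 − 4.73(33) + 0.0548(4710) − 0.16(41) = 72 − 156.09 + 258.108 − 6.56 = 167.458.
∂Q/∂I = +0.0548, so E_I = 0.0548·(4710/167.458) ≈ 1.541.
E_I > 1: normal good (luxury).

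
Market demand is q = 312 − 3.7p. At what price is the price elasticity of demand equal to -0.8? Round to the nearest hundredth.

37.48

Set −bp/(a − bp) = −0.8 ⇒ bp = 0.8(a − bp) ⇒ bp(1+0.8) = 0.8·a.
p = 0.8·312/(3.7·1.8) ≈ 37.48.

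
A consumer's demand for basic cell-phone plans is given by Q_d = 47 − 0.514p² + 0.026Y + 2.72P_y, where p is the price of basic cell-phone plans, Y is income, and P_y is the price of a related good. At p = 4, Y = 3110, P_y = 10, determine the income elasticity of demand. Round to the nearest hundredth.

0.55

At the given point, Q_d = 47 − 0.514(4)² + 0.026(3110) + 2.72(10) = 47 − 8.224 + 80.86 + 27.2 = 146.836.
∂Q_d/∂Y = +0.026, so E_I = 0.026·(3110/146.836) ≈ 0.55.
E_I ∈ (0,1): normal good (necessity).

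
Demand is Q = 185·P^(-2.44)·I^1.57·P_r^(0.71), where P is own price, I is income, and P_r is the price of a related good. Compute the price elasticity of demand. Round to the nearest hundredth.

For a Cobb–Douglas (constant-elasticity) form Q = A·P^α·…, the elasticity with respect to P equals the exponent α at every point.
Here the exponent on P is -2.44, so the price elasticity of demand is -2.44.

-2.44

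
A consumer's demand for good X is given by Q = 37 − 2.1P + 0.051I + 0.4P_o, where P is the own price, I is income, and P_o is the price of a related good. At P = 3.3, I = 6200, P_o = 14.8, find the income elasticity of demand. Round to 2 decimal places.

0.90

First evaluate Q: 37 − 2.1(3.3) + 0.051(6200) + 0.4(14.8) = 37 − 6.93 + 316.2 + 5.92 = 352.19.
∂Q/∂I = +0.051, so E_I = 0.051·(6200/352.19) ≈ 0.90.
E_I ∈ (0,1): normal good (necessity).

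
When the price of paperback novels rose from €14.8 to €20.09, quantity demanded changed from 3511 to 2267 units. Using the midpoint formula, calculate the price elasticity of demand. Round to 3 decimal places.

%ΔQ = (2267 − 3511)/[(3511 + 2267)/2] = -1244/2889 ≈ -0.4306.
%ΔP = (20.09 − 14.8)/[(14.8 + 20.09)/2] = 5.29/17.445 ≈ 0.3032.
Arc elasticity E = %ΔQ/%ΔP ≈ -0.4306/0.3032 ≈ -1.420.
|E| > 1: demand is elastic over this range.

-1.420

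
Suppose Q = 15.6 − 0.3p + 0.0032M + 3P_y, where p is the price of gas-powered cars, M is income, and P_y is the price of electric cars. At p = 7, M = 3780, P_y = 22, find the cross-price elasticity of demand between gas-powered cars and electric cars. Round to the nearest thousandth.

0.721

Substituting, Q = 15.6 − 0.3(7) + 0.0032(3780) + 3(22) = 15.6 − 2.1 + 12.096 + 66 = 91.596.
∂Q/∂P_y = +3, so E_xy = 3·(22/91.596) ≈ 0.721.
E_xy > 0: the goods are substitutes.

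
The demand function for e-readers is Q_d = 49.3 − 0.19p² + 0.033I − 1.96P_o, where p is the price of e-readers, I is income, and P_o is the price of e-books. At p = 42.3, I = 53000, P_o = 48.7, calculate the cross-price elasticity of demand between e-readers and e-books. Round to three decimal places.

-0.070

First evaluate Q_d: 49.3 − 0.19(42.3)² + 0.033(53000) − 1.96(48.7) = 49.3 − 339.9651 + 1749 − 95.452 = 1362.8829.
∂Q_d/∂P_o = −1.96, so E_xy = -1.96·(48.7/1362.8829) ≈ -0.070.
E_xy < 0: the goods are complements.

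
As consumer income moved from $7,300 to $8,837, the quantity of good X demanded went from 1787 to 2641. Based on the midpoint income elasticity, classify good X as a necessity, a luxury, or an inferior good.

%ΔQ = (2641 − 1787)/[(1787+2641)/2] = 854/2214 ≈ 0.3857.
%ΔM = (8,837 − 7,300)/[(7,300+8,837)/2] = 1537/8068.5 ≈ 0.1905.
E_I = %ΔQ/%ΔM ≈ 2.025.
E_I > 1: normal good (luxury).

luxury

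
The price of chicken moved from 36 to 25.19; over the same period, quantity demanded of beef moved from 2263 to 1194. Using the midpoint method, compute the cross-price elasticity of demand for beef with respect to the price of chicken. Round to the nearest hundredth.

1.75

%ΔQ_x = (1194 − 2263)/[(2263+1194)/2] = -1069/1728.5 ≈ -0.6185.
%ΔP_y = (25.19 − 36)/[(36+25.19)/2] ≈ -0.3533.
E_xy = -0.6185/-0.3533 ≈ 1.75.
E_xy > 0, so beef and chicken are substitutes.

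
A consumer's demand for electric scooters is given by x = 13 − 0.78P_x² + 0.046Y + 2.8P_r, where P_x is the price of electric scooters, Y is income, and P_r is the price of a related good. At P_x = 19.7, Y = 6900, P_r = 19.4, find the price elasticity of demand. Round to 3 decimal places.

-7.382

Evaluating quantity at (P_x, Y, P_r) gives x = 13 − 0.78(19.7)² + 0.046(6900) + 2.8(19.4) = 13 − 302.7102 + 317.4 + 54.32 = 82.0098.
∂x/∂P_x = −2·0.78·P_x = -30.732, so E_p = -30.732·(19.7/82.0098) ≈ -7.382.
|E_p| > 1: demand is elastic.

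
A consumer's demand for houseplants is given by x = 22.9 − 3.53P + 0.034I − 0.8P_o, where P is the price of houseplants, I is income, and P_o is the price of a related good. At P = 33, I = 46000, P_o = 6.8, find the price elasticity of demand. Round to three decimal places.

-0.080

Evaluating quantity at (P, I, P_o) gives x = 22.9 − 3.53(33) + 0.034(46000) − 0.8(6.8) = 22.9 − 116.49 + 1564 − 5.44 = 1464.97.
∂x/∂P = −3.53, so E_p = (−3.53)·(33/1464.97) ≈ -0.080.
|E_p| < 1: demand is inelastic.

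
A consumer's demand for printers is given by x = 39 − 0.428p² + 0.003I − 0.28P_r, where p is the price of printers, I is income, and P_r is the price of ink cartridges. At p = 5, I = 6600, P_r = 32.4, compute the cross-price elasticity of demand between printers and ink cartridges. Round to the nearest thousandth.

At the given point, x = 39 − 0.428(5)² + 0.003(6600) − 0.28(32.4) = 39 − 10.7 + 19.8 − 9.072 = 39.028.
∂x/∂P_r = −0.28, so E_xy = -0.28·(32.4/39.028) ≈ -0.232.
E_xy < 0: the goods are complements.

-0.232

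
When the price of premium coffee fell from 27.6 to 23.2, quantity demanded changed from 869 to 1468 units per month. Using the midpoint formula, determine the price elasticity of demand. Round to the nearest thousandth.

-2.959

%ΔQ = (1468 − 869)/[(869 + 1468)/2] = 599/1168.5 ≈ 0.5126.
%ΔP = (23.2 − 27.6)/[(27.6 + 23.2)/2] = -4.4/25.4 ≈ -0.1732.
Arc elasticity E = %ΔQ/%ΔP ≈ 0.5126/-0.1732 ≈ -2.959.
|E| > 1: demand is elastic over this range.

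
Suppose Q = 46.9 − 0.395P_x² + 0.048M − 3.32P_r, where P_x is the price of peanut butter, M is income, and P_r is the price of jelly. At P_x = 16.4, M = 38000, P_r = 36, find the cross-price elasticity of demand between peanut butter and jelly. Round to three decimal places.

Q = 46.9 − 0.395(16.4)² + 0.048(38000) − 3.32(36) = 46.9 − 106.2392 + 1824 − 119.52 = 1645.1408.
∂Q/∂P_r = −3.32, so E_xy = -3.32·(36/1645.1408) ≈ -0.073.
E_xy < 0: the goods are complements.

-0.073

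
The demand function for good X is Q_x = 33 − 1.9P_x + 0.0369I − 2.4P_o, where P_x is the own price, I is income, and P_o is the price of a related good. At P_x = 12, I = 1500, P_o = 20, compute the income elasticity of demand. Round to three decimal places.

At the given point, Q_x = 33 − 1.9(12) + 0.0369(1500) − 2.4(20) = 33 − 22.8 + 55.35 − 48 = 17.55.
∂Q_x/∂I = +0.0369, so E_I = 0.0369·(1500/17.55) ≈ 3.154.
E_I > 1: normal good (luxury).

3.154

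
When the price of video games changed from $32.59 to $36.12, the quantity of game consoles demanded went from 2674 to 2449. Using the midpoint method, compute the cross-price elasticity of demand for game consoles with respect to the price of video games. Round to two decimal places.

-0.85

%ΔQ_x = (2449 − 2674)/[(2674+2449)/2] = -225/2561.5 ≈ -0.0878.
%ΔP_y = (36.12 − 32.59)/[(32.59+36.12)/2] ≈ 0.1028.
E_xy = -0.0878/0.1028 ≈ -0.85.
E_xy < 0, so game consoles and video games are complements.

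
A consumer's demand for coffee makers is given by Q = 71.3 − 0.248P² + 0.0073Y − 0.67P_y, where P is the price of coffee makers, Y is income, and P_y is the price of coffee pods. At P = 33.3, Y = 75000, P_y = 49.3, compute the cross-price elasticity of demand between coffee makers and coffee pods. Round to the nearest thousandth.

-0.106

Evaluating quantity at (P, Y, P_y) gives Q = 71.3 − 0.248(33.3)² + 0.0073(75000) − 0.67(49.3) = 71.3 − 275.0047 + 547.5 − 33.031 = 310.7643.
∂Q/∂P_y = −0.67, so E_xy = -0.67·(49.3/310.7643) ≈ -0.106.
E_xy < 0: the goods are complements.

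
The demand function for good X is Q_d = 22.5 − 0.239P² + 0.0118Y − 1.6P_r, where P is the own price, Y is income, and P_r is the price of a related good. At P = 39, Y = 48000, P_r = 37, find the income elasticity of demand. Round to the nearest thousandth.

Evaluating quantity at (P, Y, P_r) gives Q_d = 22.5 − 0.239(39)² + 0.0118(48000) − 1.6(37) = 22.5 − 363.519 + 566.4 − 59.2 = 166.181.
∂Q_d/∂Y = +0.0118, so E_I = 0.0118·(48000/166.181) ≈ 3.408.
E_I > 1: normal good (luxury).

3.408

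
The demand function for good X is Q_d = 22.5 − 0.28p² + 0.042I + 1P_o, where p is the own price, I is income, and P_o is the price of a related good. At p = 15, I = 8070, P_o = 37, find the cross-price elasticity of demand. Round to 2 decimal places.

Q_d = 22.5 − 0.28(15)² + 0.042(8070) + 1(37) = 22.5 − 63 + 338.94 + 37 = 335.44.
∂Q_d/∂P_o = +1, so E_xy = 1·(37/335.44) ≈ 0.11.
E_xy > 0: the goods are substitutes.

0.11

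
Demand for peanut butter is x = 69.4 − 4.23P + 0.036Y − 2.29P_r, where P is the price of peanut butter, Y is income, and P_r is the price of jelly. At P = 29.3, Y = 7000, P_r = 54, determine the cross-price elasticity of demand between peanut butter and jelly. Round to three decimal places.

First evaluate x: 69.4 − 4.23(29.3) + 0.036(7000) − 2.29(54) = 69.4 − 123.939 + 252 − 123.66 = 73.801.
∂x/∂P_r = −2.29, so E_xy = -2.29·(54/73.801) ≈ -1.676.
E_xy < 0: the goods are complements.

-1.676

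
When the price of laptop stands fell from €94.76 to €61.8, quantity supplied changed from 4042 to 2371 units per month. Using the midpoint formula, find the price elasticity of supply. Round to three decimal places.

%ΔQ = (2371 − 4042)/[(4042 + 2371)/2] = -1671/3206.5 ≈ -0.5211.
%ΔP = (61.8 − 94.76)/[(94.76 + 61.8)/2] = -32.96/78.28 ≈ -0.4211.
Arc elasticity E = %ΔQ/%ΔP ≈ -0.5211/-0.4211 ≈ 1.238.
|E| > 1: supply is elastic over this range.

1.238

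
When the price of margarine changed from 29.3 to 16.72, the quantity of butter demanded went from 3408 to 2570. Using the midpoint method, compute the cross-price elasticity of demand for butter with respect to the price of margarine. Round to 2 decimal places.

0.51

%ΔQ_x = (2570 − 3408)/[(3408+2570)/2] = -838/2989 ≈ -0.2804.
%ΔP_y = (16.72 − 29.3)/[(29.3+16.72)/2] ≈ -0.5467.
E_xy = -0.2804/-0.5467 ≈ 0.51.
E_xy > 0, so butter and margarine are substitutes.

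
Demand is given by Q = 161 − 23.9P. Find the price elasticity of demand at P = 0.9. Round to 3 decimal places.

-0.154

At P = 0.9, Q = 139.49.
dQ/dP = −23.9.
Point elasticity E = (dQ/dP)·(P/Q) = -23.9 × 0.9/139.49 ≈ -0.154.
|E| < 1, so demand is inelastic at this price.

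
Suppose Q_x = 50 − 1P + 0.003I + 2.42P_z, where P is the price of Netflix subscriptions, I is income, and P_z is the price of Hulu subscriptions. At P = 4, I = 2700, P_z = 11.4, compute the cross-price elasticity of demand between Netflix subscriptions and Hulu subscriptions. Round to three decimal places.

0.338

First evaluate Q_x: 50 − 1(4) + 0.003(2700) + 2.42(11.4) = 50 − 4 + 8.1 + 27.588 = 81.688.
∂Q_x/∂P_z = +2.42, so E_xy = 2.42·(11.4/81.688) ≈ 0.338.
E_xy > 0: the goods are substitutes.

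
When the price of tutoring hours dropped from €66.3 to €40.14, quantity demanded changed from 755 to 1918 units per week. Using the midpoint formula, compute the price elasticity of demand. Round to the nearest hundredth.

%Δq = (1918 − 755)/[(755 + 1918)/2] = 1163/1336.5 ≈ 0.8702.
%Δp = (40.14 − 66.3)/[(66.3 + 40.14)/2] = -26.16/53.22 ≈ -0.4915.
Arc elasticity E = %Δq/%Δp ≈ 0.8702/-0.4915 ≈ -1.77.
|E| > 1: demand is elastic over this range.

-1.77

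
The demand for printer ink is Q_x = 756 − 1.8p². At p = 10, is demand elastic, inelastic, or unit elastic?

inelastic

At p = 10, Q_x = 576.
dQ_x/dp = −2·1.8·p = −36.
Point elasticity E = (dQ_x/dp)·(p/Q_x) = -36 × 10/576 ≈ -0.625.
|E| ≈ 0.625 < 1, so demand is inelastic.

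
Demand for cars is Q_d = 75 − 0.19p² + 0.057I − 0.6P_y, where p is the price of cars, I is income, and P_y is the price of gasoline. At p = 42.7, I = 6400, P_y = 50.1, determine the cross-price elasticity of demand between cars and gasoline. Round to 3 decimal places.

-0.475

At the given point, Q_d = 75 − 0.19(42.7)² + 0.057(6400) − 0.6(50.1) = 75 − 346.4251 + 364.8 − 30.06 = 63.3149.
∂Q_d/∂P_y = −0.6, so E_xy = -0.6·(50.1/63.3149) ≈ -0.475.
E_xy < 0: the goods are complements.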